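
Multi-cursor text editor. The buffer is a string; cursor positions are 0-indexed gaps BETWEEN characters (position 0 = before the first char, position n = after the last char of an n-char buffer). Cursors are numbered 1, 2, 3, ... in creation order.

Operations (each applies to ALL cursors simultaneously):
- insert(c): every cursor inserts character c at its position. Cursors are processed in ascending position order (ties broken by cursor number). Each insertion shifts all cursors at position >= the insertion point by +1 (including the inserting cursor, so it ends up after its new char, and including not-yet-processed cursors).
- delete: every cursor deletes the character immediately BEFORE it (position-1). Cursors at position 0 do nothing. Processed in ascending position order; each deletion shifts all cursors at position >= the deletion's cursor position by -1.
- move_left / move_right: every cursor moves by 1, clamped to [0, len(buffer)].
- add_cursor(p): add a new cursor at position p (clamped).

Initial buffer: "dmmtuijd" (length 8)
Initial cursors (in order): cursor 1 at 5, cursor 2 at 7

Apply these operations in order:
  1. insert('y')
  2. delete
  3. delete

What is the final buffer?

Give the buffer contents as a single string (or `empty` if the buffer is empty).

After op 1 (insert('y')): buffer="dmmtuyijyd" (len 10), cursors c1@6 c2@9, authorship .....1..2.
After op 2 (delete): buffer="dmmtuijd" (len 8), cursors c1@5 c2@7, authorship ........
After op 3 (delete): buffer="dmmtid" (len 6), cursors c1@4 c2@5, authorship ......

Answer: dmmtid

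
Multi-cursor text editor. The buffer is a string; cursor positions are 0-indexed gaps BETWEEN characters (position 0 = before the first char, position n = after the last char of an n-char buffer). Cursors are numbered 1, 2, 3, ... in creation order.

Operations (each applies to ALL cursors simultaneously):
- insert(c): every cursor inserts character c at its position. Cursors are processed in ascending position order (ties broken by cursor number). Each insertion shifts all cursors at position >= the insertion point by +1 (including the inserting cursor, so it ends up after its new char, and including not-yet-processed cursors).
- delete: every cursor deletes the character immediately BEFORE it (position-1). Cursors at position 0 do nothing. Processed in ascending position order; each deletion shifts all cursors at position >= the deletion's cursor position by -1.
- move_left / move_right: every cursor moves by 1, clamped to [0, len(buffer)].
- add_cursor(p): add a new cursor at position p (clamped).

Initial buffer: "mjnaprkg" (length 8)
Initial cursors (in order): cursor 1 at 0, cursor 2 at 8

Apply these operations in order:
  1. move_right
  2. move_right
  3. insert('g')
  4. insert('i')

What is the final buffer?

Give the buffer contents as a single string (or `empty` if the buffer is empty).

Answer: mjginaprkggi

Derivation:
After op 1 (move_right): buffer="mjnaprkg" (len 8), cursors c1@1 c2@8, authorship ........
After op 2 (move_right): buffer="mjnaprkg" (len 8), cursors c1@2 c2@8, authorship ........
After op 3 (insert('g')): buffer="mjgnaprkgg" (len 10), cursors c1@3 c2@10, authorship ..1......2
After op 4 (insert('i')): buffer="mjginaprkggi" (len 12), cursors c1@4 c2@12, authorship ..11......22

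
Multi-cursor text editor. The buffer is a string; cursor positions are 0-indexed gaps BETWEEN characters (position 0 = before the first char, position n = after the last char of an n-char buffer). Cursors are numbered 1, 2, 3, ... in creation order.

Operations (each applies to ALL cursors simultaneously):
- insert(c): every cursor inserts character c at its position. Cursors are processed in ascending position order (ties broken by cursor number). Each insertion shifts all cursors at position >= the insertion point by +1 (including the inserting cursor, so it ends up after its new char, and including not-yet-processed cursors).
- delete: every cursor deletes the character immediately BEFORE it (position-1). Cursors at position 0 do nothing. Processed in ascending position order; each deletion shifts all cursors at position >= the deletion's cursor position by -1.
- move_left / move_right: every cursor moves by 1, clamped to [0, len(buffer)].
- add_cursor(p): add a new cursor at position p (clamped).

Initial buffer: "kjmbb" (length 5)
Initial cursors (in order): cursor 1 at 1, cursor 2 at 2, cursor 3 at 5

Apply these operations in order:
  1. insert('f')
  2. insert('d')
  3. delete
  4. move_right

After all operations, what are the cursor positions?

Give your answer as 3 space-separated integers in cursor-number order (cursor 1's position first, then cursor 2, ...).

Answer: 3 5 8

Derivation:
After op 1 (insert('f')): buffer="kfjfmbbf" (len 8), cursors c1@2 c2@4 c3@8, authorship .1.2...3
After op 2 (insert('d')): buffer="kfdjfdmbbfd" (len 11), cursors c1@3 c2@6 c3@11, authorship .11.22...33
After op 3 (delete): buffer="kfjfmbbf" (len 8), cursors c1@2 c2@4 c3@8, authorship .1.2...3
After op 4 (move_right): buffer="kfjfmbbf" (len 8), cursors c1@3 c2@5 c3@8, authorship .1.2...3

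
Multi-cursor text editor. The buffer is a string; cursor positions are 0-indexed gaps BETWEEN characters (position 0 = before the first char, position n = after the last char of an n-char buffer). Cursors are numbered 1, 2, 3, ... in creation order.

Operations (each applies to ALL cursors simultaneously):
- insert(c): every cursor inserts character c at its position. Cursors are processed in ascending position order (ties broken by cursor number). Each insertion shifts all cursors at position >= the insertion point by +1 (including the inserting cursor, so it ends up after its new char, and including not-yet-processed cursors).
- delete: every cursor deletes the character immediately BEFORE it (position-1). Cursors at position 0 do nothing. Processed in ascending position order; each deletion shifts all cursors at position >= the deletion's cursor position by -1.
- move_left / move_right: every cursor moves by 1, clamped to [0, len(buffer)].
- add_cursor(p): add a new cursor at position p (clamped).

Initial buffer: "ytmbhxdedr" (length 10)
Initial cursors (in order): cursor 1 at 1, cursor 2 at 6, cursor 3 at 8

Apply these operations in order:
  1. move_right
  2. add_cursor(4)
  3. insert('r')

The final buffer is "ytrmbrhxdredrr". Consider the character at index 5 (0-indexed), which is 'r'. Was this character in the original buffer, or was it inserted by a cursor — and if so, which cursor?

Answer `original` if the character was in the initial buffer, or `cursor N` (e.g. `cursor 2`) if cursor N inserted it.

After op 1 (move_right): buffer="ytmbhxdedr" (len 10), cursors c1@2 c2@7 c3@9, authorship ..........
After op 2 (add_cursor(4)): buffer="ytmbhxdedr" (len 10), cursors c1@2 c4@4 c2@7 c3@9, authorship ..........
After op 3 (insert('r')): buffer="ytrmbrhxdredrr" (len 14), cursors c1@3 c4@6 c2@10 c3@13, authorship ..1..4...2..3.
Authorship (.=original, N=cursor N): . . 1 . . 4 . . . 2 . . 3 .
Index 5: author = 4

Answer: cursor 4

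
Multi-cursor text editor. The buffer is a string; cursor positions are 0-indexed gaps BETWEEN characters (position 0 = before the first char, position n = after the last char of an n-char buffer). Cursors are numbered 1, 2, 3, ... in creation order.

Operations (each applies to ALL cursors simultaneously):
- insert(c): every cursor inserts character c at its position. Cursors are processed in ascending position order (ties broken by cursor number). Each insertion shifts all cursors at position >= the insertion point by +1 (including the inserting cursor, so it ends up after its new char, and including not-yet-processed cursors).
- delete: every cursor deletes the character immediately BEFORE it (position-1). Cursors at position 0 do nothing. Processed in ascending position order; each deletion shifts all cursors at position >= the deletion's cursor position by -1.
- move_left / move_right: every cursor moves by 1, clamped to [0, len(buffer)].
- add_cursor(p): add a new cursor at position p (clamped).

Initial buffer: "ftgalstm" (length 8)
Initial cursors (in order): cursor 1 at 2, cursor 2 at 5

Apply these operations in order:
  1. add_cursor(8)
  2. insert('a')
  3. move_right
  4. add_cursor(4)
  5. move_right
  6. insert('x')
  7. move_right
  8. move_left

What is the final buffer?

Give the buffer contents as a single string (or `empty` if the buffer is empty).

Answer: ftagaxxlastxmax

Derivation:
After op 1 (add_cursor(8)): buffer="ftgalstm" (len 8), cursors c1@2 c2@5 c3@8, authorship ........
After op 2 (insert('a')): buffer="ftagalastma" (len 11), cursors c1@3 c2@7 c3@11, authorship ..1...2...3
After op 3 (move_right): buffer="ftagalastma" (len 11), cursors c1@4 c2@8 c3@11, authorship ..1...2...3
After op 4 (add_cursor(4)): buffer="ftagalastma" (len 11), cursors c1@4 c4@4 c2@8 c3@11, authorship ..1...2...3
After op 5 (move_right): buffer="ftagalastma" (len 11), cursors c1@5 c4@5 c2@9 c3@11, authorship ..1...2...3
After op 6 (insert('x')): buffer="ftagaxxlastxmax" (len 15), cursors c1@7 c4@7 c2@12 c3@15, authorship ..1..14.2..2.33
After op 7 (move_right): buffer="ftagaxxlastxmax" (len 15), cursors c1@8 c4@8 c2@13 c3@15, authorship ..1..14.2..2.33
After op 8 (move_left): buffer="ftagaxxlastxmax" (len 15), cursors c1@7 c4@7 c2@12 c3@14, authorship ..1..14.2..2.33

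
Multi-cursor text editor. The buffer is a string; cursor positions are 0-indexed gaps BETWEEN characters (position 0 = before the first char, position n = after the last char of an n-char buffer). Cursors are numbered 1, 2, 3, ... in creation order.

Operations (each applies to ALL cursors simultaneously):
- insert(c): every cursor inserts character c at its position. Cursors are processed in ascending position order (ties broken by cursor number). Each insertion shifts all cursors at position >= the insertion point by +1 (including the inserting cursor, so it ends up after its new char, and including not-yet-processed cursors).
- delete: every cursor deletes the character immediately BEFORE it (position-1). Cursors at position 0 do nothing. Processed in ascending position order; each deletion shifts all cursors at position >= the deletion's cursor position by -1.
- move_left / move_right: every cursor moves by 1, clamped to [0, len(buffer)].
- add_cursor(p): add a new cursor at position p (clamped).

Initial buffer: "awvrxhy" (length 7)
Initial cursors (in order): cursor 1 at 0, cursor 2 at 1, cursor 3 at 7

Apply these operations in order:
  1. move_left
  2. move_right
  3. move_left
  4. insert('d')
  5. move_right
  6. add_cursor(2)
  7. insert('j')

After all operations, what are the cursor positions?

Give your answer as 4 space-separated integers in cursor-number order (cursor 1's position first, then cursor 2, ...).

Answer: 6 6 14 3

Derivation:
After op 1 (move_left): buffer="awvrxhy" (len 7), cursors c1@0 c2@0 c3@6, authorship .......
After op 2 (move_right): buffer="awvrxhy" (len 7), cursors c1@1 c2@1 c3@7, authorship .......
After op 3 (move_left): buffer="awvrxhy" (len 7), cursors c1@0 c2@0 c3@6, authorship .......
After op 4 (insert('d')): buffer="ddawvrxhdy" (len 10), cursors c1@2 c2@2 c3@9, authorship 12......3.
After op 5 (move_right): buffer="ddawvrxhdy" (len 10), cursors c1@3 c2@3 c3@10, authorship 12......3.
After op 6 (add_cursor(2)): buffer="ddawvrxhdy" (len 10), cursors c4@2 c1@3 c2@3 c3@10, authorship 12......3.
After op 7 (insert('j')): buffer="ddjajjwvrxhdyj" (len 14), cursors c4@3 c1@6 c2@6 c3@14, authorship 124.12.....3.3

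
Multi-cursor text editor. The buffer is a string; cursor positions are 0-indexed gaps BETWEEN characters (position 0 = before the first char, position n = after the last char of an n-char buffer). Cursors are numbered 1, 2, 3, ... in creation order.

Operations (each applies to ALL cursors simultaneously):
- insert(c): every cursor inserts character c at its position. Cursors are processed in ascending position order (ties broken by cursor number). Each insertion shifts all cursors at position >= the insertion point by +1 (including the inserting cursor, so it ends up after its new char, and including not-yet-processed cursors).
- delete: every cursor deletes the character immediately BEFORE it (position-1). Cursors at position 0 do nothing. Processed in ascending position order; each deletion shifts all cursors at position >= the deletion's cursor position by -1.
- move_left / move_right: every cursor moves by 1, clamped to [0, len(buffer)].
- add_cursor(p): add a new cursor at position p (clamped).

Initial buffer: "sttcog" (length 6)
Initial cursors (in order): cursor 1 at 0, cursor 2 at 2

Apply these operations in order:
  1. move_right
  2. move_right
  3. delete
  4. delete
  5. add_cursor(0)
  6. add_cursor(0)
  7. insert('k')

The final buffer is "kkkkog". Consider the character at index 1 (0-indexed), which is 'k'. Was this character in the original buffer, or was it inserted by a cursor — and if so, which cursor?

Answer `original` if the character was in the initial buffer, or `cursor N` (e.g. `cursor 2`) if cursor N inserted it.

After op 1 (move_right): buffer="sttcog" (len 6), cursors c1@1 c2@3, authorship ......
After op 2 (move_right): buffer="sttcog" (len 6), cursors c1@2 c2@4, authorship ......
After op 3 (delete): buffer="stog" (len 4), cursors c1@1 c2@2, authorship ....
After op 4 (delete): buffer="og" (len 2), cursors c1@0 c2@0, authorship ..
After op 5 (add_cursor(0)): buffer="og" (len 2), cursors c1@0 c2@0 c3@0, authorship ..
After op 6 (add_cursor(0)): buffer="og" (len 2), cursors c1@0 c2@0 c3@0 c4@0, authorship ..
After op 7 (insert('k')): buffer="kkkkog" (len 6), cursors c1@4 c2@4 c3@4 c4@4, authorship 1234..
Authorship (.=original, N=cursor N): 1 2 3 4 . .
Index 1: author = 2

Answer: cursor 2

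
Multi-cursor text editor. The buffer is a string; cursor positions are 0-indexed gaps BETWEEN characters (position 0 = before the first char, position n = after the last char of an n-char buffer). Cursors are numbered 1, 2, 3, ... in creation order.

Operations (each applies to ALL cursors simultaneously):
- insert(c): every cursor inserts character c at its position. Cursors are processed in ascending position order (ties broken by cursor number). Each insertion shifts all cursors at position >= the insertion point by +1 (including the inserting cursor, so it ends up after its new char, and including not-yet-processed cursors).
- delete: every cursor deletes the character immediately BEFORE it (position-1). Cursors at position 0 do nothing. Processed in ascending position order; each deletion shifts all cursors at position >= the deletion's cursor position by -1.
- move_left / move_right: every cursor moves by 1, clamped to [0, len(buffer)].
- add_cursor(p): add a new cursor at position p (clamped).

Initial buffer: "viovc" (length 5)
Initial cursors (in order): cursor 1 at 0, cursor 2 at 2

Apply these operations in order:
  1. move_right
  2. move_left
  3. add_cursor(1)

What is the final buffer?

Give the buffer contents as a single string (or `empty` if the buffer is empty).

Answer: viovc

Derivation:
After op 1 (move_right): buffer="viovc" (len 5), cursors c1@1 c2@3, authorship .....
After op 2 (move_left): buffer="viovc" (len 5), cursors c1@0 c2@2, authorship .....
After op 3 (add_cursor(1)): buffer="viovc" (len 5), cursors c1@0 c3@1 c2@2, authorship .....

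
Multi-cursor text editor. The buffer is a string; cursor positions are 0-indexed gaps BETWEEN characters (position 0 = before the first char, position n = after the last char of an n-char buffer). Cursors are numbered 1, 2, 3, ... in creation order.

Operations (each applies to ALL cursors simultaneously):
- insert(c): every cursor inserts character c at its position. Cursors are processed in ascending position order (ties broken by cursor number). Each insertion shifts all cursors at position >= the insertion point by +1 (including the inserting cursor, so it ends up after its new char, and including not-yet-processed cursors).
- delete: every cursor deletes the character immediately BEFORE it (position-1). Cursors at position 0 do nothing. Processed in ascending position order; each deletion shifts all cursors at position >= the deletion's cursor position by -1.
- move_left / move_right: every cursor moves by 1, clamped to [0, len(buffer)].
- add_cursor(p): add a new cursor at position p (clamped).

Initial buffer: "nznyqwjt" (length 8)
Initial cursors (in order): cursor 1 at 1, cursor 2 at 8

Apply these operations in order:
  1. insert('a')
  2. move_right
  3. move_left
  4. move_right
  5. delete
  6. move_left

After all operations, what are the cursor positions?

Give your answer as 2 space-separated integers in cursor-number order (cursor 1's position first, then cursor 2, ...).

Answer: 1 7

Derivation:
After op 1 (insert('a')): buffer="naznyqwjta" (len 10), cursors c1@2 c2@10, authorship .1.......2
After op 2 (move_right): buffer="naznyqwjta" (len 10), cursors c1@3 c2@10, authorship .1.......2
After op 3 (move_left): buffer="naznyqwjta" (len 10), cursors c1@2 c2@9, authorship .1.......2
After op 4 (move_right): buffer="naznyqwjta" (len 10), cursors c1@3 c2@10, authorship .1.......2
After op 5 (delete): buffer="nanyqwjt" (len 8), cursors c1@2 c2@8, authorship .1......
After op 6 (move_left): buffer="nanyqwjt" (len 8), cursors c1@1 c2@7, authorship .1......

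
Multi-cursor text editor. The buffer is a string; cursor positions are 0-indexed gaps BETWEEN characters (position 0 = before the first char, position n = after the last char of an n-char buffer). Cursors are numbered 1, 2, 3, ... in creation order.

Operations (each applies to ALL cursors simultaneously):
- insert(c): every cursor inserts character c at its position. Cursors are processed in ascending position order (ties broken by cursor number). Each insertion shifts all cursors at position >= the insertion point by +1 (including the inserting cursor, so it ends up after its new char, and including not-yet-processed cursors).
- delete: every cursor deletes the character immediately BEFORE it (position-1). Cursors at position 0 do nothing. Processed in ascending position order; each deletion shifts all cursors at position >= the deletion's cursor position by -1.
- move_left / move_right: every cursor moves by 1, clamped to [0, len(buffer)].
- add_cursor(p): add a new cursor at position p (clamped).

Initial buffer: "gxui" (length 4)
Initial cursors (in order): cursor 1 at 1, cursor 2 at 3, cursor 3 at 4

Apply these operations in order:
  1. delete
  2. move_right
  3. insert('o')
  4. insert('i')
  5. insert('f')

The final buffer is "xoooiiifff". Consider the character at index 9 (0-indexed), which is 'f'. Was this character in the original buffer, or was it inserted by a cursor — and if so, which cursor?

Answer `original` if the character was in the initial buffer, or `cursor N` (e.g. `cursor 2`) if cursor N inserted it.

Answer: cursor 3

Derivation:
After op 1 (delete): buffer="x" (len 1), cursors c1@0 c2@1 c3@1, authorship .
After op 2 (move_right): buffer="x" (len 1), cursors c1@1 c2@1 c3@1, authorship .
After op 3 (insert('o')): buffer="xooo" (len 4), cursors c1@4 c2@4 c3@4, authorship .123
After op 4 (insert('i')): buffer="xoooiii" (len 7), cursors c1@7 c2@7 c3@7, authorship .123123
After op 5 (insert('f')): buffer="xoooiiifff" (len 10), cursors c1@10 c2@10 c3@10, authorship .123123123
Authorship (.=original, N=cursor N): . 1 2 3 1 2 3 1 2 3
Index 9: author = 3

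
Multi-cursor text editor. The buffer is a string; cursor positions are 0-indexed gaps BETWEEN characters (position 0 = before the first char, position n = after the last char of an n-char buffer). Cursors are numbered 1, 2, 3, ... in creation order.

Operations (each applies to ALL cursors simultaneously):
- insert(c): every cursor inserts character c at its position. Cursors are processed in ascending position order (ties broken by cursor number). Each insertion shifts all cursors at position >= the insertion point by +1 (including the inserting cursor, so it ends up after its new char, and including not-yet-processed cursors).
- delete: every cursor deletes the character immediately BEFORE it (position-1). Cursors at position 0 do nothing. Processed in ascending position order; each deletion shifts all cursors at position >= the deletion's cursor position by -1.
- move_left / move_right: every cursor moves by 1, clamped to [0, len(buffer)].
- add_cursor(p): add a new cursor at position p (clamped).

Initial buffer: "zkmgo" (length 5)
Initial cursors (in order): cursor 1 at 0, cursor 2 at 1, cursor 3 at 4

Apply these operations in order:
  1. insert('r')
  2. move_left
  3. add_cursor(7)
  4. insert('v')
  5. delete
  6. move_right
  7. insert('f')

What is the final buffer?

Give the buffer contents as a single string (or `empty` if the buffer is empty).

Answer: rfzrfkmgrfof

Derivation:
After op 1 (insert('r')): buffer="rzrkmgro" (len 8), cursors c1@1 c2@3 c3@7, authorship 1.2...3.
After op 2 (move_left): buffer="rzrkmgro" (len 8), cursors c1@0 c2@2 c3@6, authorship 1.2...3.
After op 3 (add_cursor(7)): buffer="rzrkmgro" (len 8), cursors c1@0 c2@2 c3@6 c4@7, authorship 1.2...3.
After op 4 (insert('v')): buffer="vrzvrkmgvrvo" (len 12), cursors c1@1 c2@4 c3@9 c4@11, authorship 11.22...334.
After op 5 (delete): buffer="rzrkmgro" (len 8), cursors c1@0 c2@2 c3@6 c4@7, authorship 1.2...3.
After op 6 (move_right): buffer="rzrkmgro" (len 8), cursors c1@1 c2@3 c3@7 c4@8, authorship 1.2...3.
After op 7 (insert('f')): buffer="rfzrfkmgrfof" (len 12), cursors c1@2 c2@5 c3@10 c4@12, authorship 11.22...33.4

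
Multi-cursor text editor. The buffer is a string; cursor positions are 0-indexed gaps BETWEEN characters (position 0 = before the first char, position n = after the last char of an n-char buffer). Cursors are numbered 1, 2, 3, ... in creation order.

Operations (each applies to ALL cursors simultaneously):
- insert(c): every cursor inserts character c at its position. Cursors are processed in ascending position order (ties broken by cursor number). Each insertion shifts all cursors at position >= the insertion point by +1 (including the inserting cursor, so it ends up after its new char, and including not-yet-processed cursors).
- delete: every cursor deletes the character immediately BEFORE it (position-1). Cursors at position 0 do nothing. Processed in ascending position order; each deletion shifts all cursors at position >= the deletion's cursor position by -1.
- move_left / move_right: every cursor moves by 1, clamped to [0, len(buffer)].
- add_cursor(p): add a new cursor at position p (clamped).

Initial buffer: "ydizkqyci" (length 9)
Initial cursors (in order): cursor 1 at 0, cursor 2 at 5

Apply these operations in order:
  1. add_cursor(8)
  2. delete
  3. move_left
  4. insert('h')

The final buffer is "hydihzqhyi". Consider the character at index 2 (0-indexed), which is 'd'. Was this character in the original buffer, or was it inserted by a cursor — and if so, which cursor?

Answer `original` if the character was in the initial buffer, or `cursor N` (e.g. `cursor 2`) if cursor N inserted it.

After op 1 (add_cursor(8)): buffer="ydizkqyci" (len 9), cursors c1@0 c2@5 c3@8, authorship .........
After op 2 (delete): buffer="ydizqyi" (len 7), cursors c1@0 c2@4 c3@6, authorship .......
After op 3 (move_left): buffer="ydizqyi" (len 7), cursors c1@0 c2@3 c3@5, authorship .......
After op 4 (insert('h')): buffer="hydihzqhyi" (len 10), cursors c1@1 c2@5 c3@8, authorship 1...2..3..
Authorship (.=original, N=cursor N): 1 . . . 2 . . 3 . .
Index 2: author = original

Answer: original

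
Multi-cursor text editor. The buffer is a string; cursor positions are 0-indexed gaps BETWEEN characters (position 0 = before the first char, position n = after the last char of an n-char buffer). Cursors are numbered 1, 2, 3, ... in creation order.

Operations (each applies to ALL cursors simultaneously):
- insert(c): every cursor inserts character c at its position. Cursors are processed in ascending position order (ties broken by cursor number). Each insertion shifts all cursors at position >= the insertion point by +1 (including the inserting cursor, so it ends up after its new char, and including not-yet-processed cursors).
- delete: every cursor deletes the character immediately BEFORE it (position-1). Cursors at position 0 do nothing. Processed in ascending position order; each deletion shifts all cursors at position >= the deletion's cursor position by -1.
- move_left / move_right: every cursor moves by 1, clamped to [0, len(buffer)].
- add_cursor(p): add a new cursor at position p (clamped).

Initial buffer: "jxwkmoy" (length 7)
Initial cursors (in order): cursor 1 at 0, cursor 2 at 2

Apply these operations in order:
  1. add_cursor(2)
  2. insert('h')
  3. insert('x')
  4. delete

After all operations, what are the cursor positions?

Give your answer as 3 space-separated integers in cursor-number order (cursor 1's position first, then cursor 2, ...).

Answer: 1 5 5

Derivation:
After op 1 (add_cursor(2)): buffer="jxwkmoy" (len 7), cursors c1@0 c2@2 c3@2, authorship .......
After op 2 (insert('h')): buffer="hjxhhwkmoy" (len 10), cursors c1@1 c2@5 c3@5, authorship 1..23.....
After op 3 (insert('x')): buffer="hxjxhhxxwkmoy" (len 13), cursors c1@2 c2@8 c3@8, authorship 11..2323.....
After op 4 (delete): buffer="hjxhhwkmoy" (len 10), cursors c1@1 c2@5 c3@5, authorship 1..23.....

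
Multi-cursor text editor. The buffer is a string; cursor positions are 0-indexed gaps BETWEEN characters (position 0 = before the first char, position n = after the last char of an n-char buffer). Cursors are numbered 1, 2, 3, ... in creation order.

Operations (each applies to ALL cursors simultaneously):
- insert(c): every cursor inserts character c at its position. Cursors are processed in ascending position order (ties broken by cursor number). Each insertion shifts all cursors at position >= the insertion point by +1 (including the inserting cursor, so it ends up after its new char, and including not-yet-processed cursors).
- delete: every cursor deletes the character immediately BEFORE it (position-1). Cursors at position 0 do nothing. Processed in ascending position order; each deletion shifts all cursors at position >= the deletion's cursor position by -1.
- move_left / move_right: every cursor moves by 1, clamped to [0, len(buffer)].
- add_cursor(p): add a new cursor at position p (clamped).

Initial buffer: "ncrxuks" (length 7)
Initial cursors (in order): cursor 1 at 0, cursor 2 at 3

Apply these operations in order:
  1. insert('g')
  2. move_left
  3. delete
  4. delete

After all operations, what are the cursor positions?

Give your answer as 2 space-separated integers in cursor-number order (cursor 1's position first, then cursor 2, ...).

Answer: 0 2

Derivation:
After op 1 (insert('g')): buffer="gncrgxuks" (len 9), cursors c1@1 c2@5, authorship 1...2....
After op 2 (move_left): buffer="gncrgxuks" (len 9), cursors c1@0 c2@4, authorship 1...2....
After op 3 (delete): buffer="gncgxuks" (len 8), cursors c1@0 c2@3, authorship 1..2....
After op 4 (delete): buffer="gngxuks" (len 7), cursors c1@0 c2@2, authorship 1.2....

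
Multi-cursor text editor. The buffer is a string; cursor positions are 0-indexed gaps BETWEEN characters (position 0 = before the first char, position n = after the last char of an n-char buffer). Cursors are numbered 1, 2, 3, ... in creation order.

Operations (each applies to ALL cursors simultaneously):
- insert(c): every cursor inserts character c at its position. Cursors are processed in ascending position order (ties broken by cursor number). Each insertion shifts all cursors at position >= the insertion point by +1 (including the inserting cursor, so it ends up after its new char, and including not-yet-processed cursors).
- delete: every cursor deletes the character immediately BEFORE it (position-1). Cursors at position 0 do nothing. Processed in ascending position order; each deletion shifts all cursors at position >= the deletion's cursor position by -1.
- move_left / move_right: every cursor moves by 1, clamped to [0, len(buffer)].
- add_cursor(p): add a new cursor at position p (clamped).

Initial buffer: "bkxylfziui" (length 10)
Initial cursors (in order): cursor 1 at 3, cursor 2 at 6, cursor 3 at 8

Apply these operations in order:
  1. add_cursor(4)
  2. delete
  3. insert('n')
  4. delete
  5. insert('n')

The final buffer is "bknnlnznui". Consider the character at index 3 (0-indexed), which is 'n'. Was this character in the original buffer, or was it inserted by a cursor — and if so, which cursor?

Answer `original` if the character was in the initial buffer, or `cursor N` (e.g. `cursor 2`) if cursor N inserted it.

Answer: cursor 4

Derivation:
After op 1 (add_cursor(4)): buffer="bkxylfziui" (len 10), cursors c1@3 c4@4 c2@6 c3@8, authorship ..........
After op 2 (delete): buffer="bklzui" (len 6), cursors c1@2 c4@2 c2@3 c3@4, authorship ......
After op 3 (insert('n')): buffer="bknnlnznui" (len 10), cursors c1@4 c4@4 c2@6 c3@8, authorship ..14.2.3..
After op 4 (delete): buffer="bklzui" (len 6), cursors c1@2 c4@2 c2@3 c3@4, authorship ......
After op 5 (insert('n')): buffer="bknnlnznui" (len 10), cursors c1@4 c4@4 c2@6 c3@8, authorship ..14.2.3..
Authorship (.=original, N=cursor N): . . 1 4 . 2 . 3 . .
Index 3: author = 4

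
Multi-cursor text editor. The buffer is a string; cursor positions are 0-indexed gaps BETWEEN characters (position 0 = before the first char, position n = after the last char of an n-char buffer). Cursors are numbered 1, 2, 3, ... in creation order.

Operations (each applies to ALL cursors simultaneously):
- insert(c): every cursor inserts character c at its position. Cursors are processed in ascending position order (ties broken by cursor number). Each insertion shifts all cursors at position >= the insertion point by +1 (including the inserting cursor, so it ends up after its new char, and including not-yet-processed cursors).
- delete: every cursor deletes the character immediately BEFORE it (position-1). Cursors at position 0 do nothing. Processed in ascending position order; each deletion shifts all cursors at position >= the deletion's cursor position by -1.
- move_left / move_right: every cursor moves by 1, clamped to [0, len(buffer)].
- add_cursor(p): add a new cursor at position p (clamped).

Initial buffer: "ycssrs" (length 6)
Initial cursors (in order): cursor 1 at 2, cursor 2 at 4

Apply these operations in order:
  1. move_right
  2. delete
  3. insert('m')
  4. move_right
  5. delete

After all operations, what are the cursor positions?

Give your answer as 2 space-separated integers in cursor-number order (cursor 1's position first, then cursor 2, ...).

Answer: 3 4

Derivation:
After op 1 (move_right): buffer="ycssrs" (len 6), cursors c1@3 c2@5, authorship ......
After op 2 (delete): buffer="ycss" (len 4), cursors c1@2 c2@3, authorship ....
After op 3 (insert('m')): buffer="ycmsms" (len 6), cursors c1@3 c2@5, authorship ..1.2.
After op 4 (move_right): buffer="ycmsms" (len 6), cursors c1@4 c2@6, authorship ..1.2.
After op 5 (delete): buffer="ycmm" (len 4), cursors c1@3 c2@4, authorship ..12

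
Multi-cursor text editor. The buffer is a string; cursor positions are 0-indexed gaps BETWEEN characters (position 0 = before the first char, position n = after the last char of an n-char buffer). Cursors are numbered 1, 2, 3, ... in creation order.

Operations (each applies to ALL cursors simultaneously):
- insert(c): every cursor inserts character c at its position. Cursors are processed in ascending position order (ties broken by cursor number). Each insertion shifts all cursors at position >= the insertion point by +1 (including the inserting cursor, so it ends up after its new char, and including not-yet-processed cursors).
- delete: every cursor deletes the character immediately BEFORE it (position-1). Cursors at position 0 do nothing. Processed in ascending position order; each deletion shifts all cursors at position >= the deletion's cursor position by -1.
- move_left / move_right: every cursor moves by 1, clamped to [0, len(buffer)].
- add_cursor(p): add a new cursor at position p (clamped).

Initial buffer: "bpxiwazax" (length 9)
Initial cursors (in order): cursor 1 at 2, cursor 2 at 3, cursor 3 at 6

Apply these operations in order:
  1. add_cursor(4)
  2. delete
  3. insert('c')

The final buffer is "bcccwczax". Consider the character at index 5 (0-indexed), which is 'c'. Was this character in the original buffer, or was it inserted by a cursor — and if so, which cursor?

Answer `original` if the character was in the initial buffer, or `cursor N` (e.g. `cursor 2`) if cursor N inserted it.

After op 1 (add_cursor(4)): buffer="bpxiwazax" (len 9), cursors c1@2 c2@3 c4@4 c3@6, authorship .........
After op 2 (delete): buffer="bwzax" (len 5), cursors c1@1 c2@1 c4@1 c3@2, authorship .....
After op 3 (insert('c')): buffer="bcccwczax" (len 9), cursors c1@4 c2@4 c4@4 c3@6, authorship .124.3...
Authorship (.=original, N=cursor N): . 1 2 4 . 3 . . .
Index 5: author = 3

Answer: cursor 3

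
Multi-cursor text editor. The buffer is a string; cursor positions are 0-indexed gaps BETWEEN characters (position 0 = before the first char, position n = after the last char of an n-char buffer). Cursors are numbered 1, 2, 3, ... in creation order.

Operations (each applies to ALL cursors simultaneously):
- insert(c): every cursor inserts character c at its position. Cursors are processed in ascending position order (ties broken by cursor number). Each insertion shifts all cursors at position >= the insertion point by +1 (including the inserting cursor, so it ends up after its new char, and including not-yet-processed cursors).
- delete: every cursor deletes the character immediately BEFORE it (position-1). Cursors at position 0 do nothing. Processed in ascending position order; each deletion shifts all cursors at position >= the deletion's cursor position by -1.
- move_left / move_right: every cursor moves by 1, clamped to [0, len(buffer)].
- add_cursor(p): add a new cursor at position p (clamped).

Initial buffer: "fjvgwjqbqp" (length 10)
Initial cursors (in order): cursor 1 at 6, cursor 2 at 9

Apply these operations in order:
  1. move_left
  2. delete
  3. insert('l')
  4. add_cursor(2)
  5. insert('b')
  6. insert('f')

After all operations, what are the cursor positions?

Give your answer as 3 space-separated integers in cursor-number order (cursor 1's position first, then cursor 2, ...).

Answer: 9 14 4

Derivation:
After op 1 (move_left): buffer="fjvgwjqbqp" (len 10), cursors c1@5 c2@8, authorship ..........
After op 2 (delete): buffer="fjvgjqqp" (len 8), cursors c1@4 c2@6, authorship ........
After op 3 (insert('l')): buffer="fjvgljqlqp" (len 10), cursors c1@5 c2@8, authorship ....1..2..
After op 4 (add_cursor(2)): buffer="fjvgljqlqp" (len 10), cursors c3@2 c1@5 c2@8, authorship ....1..2..
After op 5 (insert('b')): buffer="fjbvglbjqlbqp" (len 13), cursors c3@3 c1@7 c2@11, authorship ..3..11..22..
After op 6 (insert('f')): buffer="fjbfvglbfjqlbfqp" (len 16), cursors c3@4 c1@9 c2@14, authorship ..33..111..222..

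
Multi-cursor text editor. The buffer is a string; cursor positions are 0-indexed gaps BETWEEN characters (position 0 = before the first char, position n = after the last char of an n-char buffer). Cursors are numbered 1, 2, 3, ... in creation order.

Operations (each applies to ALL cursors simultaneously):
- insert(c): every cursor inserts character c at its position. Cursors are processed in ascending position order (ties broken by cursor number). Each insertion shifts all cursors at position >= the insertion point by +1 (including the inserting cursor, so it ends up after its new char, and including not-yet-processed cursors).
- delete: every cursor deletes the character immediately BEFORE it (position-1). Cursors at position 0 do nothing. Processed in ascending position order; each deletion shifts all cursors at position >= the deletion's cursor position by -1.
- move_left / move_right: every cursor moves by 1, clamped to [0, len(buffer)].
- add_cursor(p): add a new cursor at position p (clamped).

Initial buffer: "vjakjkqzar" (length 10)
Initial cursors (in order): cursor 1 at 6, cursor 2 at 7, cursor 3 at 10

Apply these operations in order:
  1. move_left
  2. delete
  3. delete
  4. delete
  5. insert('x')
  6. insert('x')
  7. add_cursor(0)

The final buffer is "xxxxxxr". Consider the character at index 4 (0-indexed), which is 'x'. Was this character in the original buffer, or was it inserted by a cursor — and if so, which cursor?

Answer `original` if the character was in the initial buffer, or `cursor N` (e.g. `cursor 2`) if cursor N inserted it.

Answer: cursor 2

Derivation:
After op 1 (move_left): buffer="vjakjkqzar" (len 10), cursors c1@5 c2@6 c3@9, authorship ..........
After op 2 (delete): buffer="vjakqzr" (len 7), cursors c1@4 c2@4 c3@6, authorship .......
After op 3 (delete): buffer="vjqr" (len 4), cursors c1@2 c2@2 c3@3, authorship ....
After op 4 (delete): buffer="r" (len 1), cursors c1@0 c2@0 c3@0, authorship .
After op 5 (insert('x')): buffer="xxxr" (len 4), cursors c1@3 c2@3 c3@3, authorship 123.
After op 6 (insert('x')): buffer="xxxxxxr" (len 7), cursors c1@6 c2@6 c3@6, authorship 123123.
After op 7 (add_cursor(0)): buffer="xxxxxxr" (len 7), cursors c4@0 c1@6 c2@6 c3@6, authorship 123123.
Authorship (.=original, N=cursor N): 1 2 3 1 2 3 .
Index 4: author = 2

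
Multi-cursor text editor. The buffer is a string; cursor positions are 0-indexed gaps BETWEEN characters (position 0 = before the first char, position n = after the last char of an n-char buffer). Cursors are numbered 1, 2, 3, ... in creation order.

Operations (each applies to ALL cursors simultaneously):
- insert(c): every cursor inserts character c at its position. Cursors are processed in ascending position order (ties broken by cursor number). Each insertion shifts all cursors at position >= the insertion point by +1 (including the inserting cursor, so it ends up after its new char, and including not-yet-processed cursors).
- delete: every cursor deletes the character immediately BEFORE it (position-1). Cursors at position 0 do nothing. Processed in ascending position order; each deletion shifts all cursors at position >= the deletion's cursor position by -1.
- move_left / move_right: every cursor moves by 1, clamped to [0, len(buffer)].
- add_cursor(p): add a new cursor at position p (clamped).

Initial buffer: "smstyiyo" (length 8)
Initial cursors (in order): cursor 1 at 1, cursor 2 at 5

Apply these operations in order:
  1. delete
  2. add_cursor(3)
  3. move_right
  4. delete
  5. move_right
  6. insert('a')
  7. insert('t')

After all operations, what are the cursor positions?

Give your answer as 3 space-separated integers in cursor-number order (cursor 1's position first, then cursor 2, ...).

After op 1 (delete): buffer="mstiyo" (len 6), cursors c1@0 c2@3, authorship ......
After op 2 (add_cursor(3)): buffer="mstiyo" (len 6), cursors c1@0 c2@3 c3@3, authorship ......
After op 3 (move_right): buffer="mstiyo" (len 6), cursors c1@1 c2@4 c3@4, authorship ......
After op 4 (delete): buffer="syo" (len 3), cursors c1@0 c2@1 c3@1, authorship ...
After op 5 (move_right): buffer="syo" (len 3), cursors c1@1 c2@2 c3@2, authorship ...
After op 6 (insert('a')): buffer="sayaao" (len 6), cursors c1@2 c2@5 c3@5, authorship .1.23.
After op 7 (insert('t')): buffer="satyaatto" (len 9), cursors c1@3 c2@8 c3@8, authorship .11.2323.

Answer: 3 8 8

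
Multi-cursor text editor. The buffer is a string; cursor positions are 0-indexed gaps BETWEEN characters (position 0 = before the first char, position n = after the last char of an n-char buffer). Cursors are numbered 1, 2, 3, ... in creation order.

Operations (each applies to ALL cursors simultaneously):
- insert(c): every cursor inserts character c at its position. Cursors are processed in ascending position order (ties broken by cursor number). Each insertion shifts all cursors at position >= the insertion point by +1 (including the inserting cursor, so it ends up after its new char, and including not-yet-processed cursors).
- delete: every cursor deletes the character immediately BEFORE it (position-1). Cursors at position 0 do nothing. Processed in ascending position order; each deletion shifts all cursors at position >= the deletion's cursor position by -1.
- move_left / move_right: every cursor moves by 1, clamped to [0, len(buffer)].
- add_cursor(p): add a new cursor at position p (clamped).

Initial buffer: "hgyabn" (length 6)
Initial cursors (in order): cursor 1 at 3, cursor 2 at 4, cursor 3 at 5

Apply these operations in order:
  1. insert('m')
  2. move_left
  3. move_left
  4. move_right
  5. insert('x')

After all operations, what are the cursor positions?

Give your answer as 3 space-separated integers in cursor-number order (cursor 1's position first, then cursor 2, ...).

Answer: 4 7 10

Derivation:
After op 1 (insert('m')): buffer="hgymambmn" (len 9), cursors c1@4 c2@6 c3@8, authorship ...1.2.3.
After op 2 (move_left): buffer="hgymambmn" (len 9), cursors c1@3 c2@5 c3@7, authorship ...1.2.3.
After op 3 (move_left): buffer="hgymambmn" (len 9), cursors c1@2 c2@4 c3@6, authorship ...1.2.3.
After op 4 (move_right): buffer="hgymambmn" (len 9), cursors c1@3 c2@5 c3@7, authorship ...1.2.3.
After op 5 (insert('x')): buffer="hgyxmaxmbxmn" (len 12), cursors c1@4 c2@7 c3@10, authorship ...11.22.33.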